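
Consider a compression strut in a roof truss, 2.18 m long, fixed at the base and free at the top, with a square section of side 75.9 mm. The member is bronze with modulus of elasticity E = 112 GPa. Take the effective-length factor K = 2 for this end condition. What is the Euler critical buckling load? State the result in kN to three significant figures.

I = a⁴/12 = 75.9⁴/12 = 2.766×10^6 mm⁴
I = 2.766×10^6 mm⁴ = 2.766×10^-6 m⁴
Effective length L_e = K·L = 2 × 2.18 = 4.360 m
P_cr = π²EI / L_e² = π² × 112×10⁹ × 2.766×10^-6 / 4.360² = 1.608×10^5 N

P_cr ≈ 161 kN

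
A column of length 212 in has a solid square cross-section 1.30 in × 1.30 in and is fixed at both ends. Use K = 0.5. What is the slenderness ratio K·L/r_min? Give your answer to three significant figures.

I = a⁴/12 = 1.30⁴/12 = 0.2380 in⁴
A = 1.690 in²;  r_min = √(I/A) = √(0.2380/1.690) = 0.3753 in
L_e = K·L = 0.5 × 212 = 106.0 in
λ = L_e / r_min = 106.00 / 0.3753 = 282

λ ≈ 282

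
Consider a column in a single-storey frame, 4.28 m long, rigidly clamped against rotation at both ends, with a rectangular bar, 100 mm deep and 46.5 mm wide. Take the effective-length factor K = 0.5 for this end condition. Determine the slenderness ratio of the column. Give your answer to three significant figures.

λ ≈ 159

For a rectangle r_min = b/√12 = 46.5/√12 = 13.42 mm
L_e = K·L = 0.5 × 4.28 m = 2.140 m = 2140.0 mm
λ = L_e / r_min = 2140.0 / 13.42 = 159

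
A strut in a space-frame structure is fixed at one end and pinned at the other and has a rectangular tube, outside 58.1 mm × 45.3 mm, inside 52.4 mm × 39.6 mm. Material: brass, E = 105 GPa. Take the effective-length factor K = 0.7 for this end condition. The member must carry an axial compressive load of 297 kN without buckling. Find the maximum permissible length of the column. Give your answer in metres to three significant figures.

Weak-axis I_min = (h_o·b_o³ − h_i·b_i³)/12 with b_o = 45.3, b_i = 39.60 mm (shorter outer/inner sides).
I_min = (58.1×45.3³ − 52.40×39.60³)/12 = 1.789×10^5 mm⁴
I = 1.789×10^-7 m⁴
At the buckling limit P_cr = P = 2.970×10^5 N
From P_cr = π²EI/(K·L)²:  L = (1/K)·√(π²EI/P_cr) = (1/0.7)·√(π²×1.05×10^11×1.789×10^-7/2.970×10^5)
L = 1.13 m

L_max ≈ 1.13 m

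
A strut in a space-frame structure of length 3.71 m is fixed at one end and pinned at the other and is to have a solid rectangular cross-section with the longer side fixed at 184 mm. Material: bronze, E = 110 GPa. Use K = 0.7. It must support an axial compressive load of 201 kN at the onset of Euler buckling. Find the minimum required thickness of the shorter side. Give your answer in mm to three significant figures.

b ≈ 43.3 mm

L_e = K·L = 0.7 × 3.71 = 2.597 m
Required I = P_cr·L_e²/(π²E) = 2.010×10^5 × 2.597² / (π² × 1.10×10^11) = 1.249×10^-6 m⁴
I_req = 1.249×10^6 mm⁴
Rectangle, weak axis: I_min = h·b³/12 with h = 184 mm fixed  ⇒  b = (12I/h)^(1/3) = 43.3 mm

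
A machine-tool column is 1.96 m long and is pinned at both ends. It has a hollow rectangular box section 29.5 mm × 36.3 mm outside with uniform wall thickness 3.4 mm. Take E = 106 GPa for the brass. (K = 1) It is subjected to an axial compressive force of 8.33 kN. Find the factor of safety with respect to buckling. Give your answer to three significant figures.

n ≈ 1.60

Inner dimensions: h_i = 36.3 − 2×3.4 = 29.50 mm, b_i = 29.5 − 2×3.4 = 22.70 mm
Weak-axis I_min = (h_o·b_o³ − h_i·b_i³)/12 with b_o = 29.5, b_i = 22.70 mm (shorter outer/inner sides).
I_min = (36.3×29.5³ − 29.50×22.70³)/12 = 4.890×10^4 mm⁴
I = 4.890×10^4 mm⁴ = 4.890×10^-8 m⁴
Effective length L_e = K·L = 1 × 1.96 = 1.960 m
P_cr = π²EI / L_e² = π² × 106×10⁹ × 4.890×10^-8 / 1.960² = 1.332×10^4 N
Factor of safety n = P_cr / P = 13.318 / 8.33 = 1.60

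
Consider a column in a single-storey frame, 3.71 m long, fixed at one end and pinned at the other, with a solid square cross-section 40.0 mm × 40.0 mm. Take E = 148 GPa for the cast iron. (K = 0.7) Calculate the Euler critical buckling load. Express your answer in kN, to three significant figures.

P_cr ≈ 46.2 kN

I = a⁴/12 = 40.0⁴/12 = 2.133×10^5 mm⁴
I = 2.133×10^5 mm⁴ = 2.133×10^-7 m⁴
Effective length L_e = K·L = 0.7 × 3.71 = 2.597 m
P_cr = π²EI / L_e² = π² × 148×10⁹ × 2.133×10^-7 / 2.597² = 4.620×10^4 N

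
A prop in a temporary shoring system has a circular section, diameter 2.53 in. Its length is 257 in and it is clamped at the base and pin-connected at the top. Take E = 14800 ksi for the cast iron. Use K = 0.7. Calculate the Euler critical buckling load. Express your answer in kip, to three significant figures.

I = πd⁴/64 = π×2.53⁴/64 = 2.011 in⁴
Effective length L_e = K·L = 0.7 × 257 = 179.9 in
P_cr = π²EI / L_e² = π² × 14800×10³ × 2.011 / 179.9² = 9.077×10^3 lb

P_cr ≈ 9.08 kip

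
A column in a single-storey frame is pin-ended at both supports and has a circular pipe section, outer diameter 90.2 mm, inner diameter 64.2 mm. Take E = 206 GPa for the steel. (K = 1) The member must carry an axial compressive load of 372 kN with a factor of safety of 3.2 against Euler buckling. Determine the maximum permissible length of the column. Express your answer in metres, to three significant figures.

d_o = 90.2 mm, d_i = 64.2 mm
I = π(d_o⁴ − d_i⁴)/64 = π(90.2⁴ − 64.20⁴)/64 = 2.415×10^6 mm⁴
I = 2.415×10^-6 m⁴
Required critical load P_cr = n·P = 3.2 × 372 = 1190 kN = 1.190×10^6 N
From P_cr = π²EI/(K·L)²:  L = (1/K)·√(π²EI/P_cr) = (1/1)·√(π²×2.06×10^11×2.415×10^-6/1.190×10^6)
L = 2.03 m

L_max ≈ 2.03 m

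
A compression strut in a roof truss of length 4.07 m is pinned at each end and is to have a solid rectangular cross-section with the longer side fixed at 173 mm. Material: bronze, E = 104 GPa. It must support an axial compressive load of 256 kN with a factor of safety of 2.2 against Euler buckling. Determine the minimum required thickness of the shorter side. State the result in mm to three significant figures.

Required P_cr = n·P = 2.2 × 256 = 563.2 kN
L_e = K·L = 1 × 4.07 = 4.070 m
Required I = P_cr·L_e²/(π²E) = 5.632×10^5 × 4.070² / (π² × 1.04×10^11) = 9.089×10^-6 m⁴
I_req = 9.089×10^6 mm⁴
Rectangle, weak axis: I_min = h·b³/12 with h = 173 mm fixed  ⇒  b = (12I/h)^(1/3) = 85.7 mm

b ≈ 85.7 mm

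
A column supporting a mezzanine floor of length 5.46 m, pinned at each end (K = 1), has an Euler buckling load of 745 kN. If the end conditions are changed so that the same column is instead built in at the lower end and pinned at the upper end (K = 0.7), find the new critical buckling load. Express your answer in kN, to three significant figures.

P_cr ∝ 1/K², so P_cr,new = P_cr,old × (K_old/K_new)² = 745 × (1/0.7)²
= 745 × 2.041 = 1520 kN

P_cr ≈ 1520 kN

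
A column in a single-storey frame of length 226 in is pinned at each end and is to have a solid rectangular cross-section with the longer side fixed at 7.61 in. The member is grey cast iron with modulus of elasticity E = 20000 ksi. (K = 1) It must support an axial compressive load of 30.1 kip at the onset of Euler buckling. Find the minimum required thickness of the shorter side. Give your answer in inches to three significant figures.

L_e = K·L = 1 × 226 = 226.0 in
Required I = P_cr·L_e²/(π²E) = 3.010×10^4 × 226.0² / (π² × 2.00×10^7) = 7.788 in⁴
Rectangle, weak axis: I_min = h·b³/12 with h = 7.61 in fixed  ⇒  b = (12I/h)^(1/3) = 2.31 in

b ≈ 2.31 in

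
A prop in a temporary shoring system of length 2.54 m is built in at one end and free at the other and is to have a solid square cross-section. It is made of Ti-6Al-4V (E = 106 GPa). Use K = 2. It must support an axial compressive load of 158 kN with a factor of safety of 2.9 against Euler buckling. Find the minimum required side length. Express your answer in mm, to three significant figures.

Required P_cr = n·P = 2.9 × 158 = 458.2 kN
L_e = K·L = 2 × 2.54 = 5.080 m
Required I = P_cr·L_e²/(π²E) = 4.582×10^5 × 5.080² / (π² × 1.06×10^11) = 1.130×10^-5 m⁴
I_req = 1.130×10^7 mm⁴
Solid square: I = a⁴/12  ⇒  a = (12I)^(1/4) = (12×1.130×10^7)^(1/4) = 108 mm

a ≈ 108 mm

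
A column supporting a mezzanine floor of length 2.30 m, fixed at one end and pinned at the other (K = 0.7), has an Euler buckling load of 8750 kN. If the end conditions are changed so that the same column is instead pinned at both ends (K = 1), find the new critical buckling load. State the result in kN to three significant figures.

P_cr ∝ 1/K², so P_cr,new = P_cr,old × (K_old/K_new)² = 8750 × (0.7/1)²
= 8750 × 0.4900 = 4290 kN

P_cr ≈ 4290 kN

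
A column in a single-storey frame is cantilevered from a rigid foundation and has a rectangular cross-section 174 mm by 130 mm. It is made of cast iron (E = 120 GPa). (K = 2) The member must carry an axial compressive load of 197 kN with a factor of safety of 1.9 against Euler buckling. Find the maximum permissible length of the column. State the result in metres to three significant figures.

L_max ≈ 5.02 m

Buckling occurs about the weak axis: I_min = h·b³/12 with b = 130 mm (the shorter side).
I_min = 174×130³/12 = 3.186×10^7 mm⁴
I = 3.186×10^-5 m⁴
Required critical load P_cr = n·P = 1.9 × 197 = 374.3 kN = 3.743×10^5 N
From P_cr = π²EI/(K·L)²:  L = (1/K)·√(π²EI/P_cr) = (1/2)·√(π²×1.20×10^11×3.186×10^-5/3.743×10^5)
L = 5.02 m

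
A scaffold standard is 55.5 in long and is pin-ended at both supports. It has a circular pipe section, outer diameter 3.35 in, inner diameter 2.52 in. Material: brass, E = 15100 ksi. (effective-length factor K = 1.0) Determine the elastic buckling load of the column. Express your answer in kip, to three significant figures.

P_cr ≈ 203 kip

d_o = 3.35 in, d_i = 2.52 in
I = π(d_o⁴ − d_i⁴)/64 = π(3.35⁴ − 2.520⁴)/64 = 4.203 in⁴
Effective length L_e = K·L = 1 × 55.5 = 55.50 in
P_cr = π²EI / L_e² = π² × 15100×10³ × 4.203 / 55.50² = 2.033×10^5 lb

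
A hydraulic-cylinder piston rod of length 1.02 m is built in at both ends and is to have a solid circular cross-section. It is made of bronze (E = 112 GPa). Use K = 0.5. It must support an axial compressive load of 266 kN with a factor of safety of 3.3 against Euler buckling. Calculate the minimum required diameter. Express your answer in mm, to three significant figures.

Required P_cr = n·P = 3.3 × 266 = 877.8 kN
L_e = K·L = 0.5 × 1.02 = 0.5100 m
Required I = P_cr·L_e²/(π²E) = 8.778×10^5 × 0.5100² / (π² × 1.12×10^11) = 2.065×10^-7 m⁴
I_req = 2.065×10^5 mm⁴
Solid circle: I = πd⁴/64  ⇒  d = (64I/π)^(1/4) = (64×2.065×10^5/π)^(1/4) = 45.3 mm

d ≈ 45.3 mm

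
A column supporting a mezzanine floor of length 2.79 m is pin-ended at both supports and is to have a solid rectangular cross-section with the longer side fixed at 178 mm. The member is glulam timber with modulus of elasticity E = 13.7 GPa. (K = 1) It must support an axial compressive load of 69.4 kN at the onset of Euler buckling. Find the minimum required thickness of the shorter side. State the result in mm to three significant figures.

b ≈ 64.6 mm

L_e = K·L = 1 × 2.79 = 2.790 m
Required I = P_cr·L_e²/(π²E) = 6.940×10^4 × 2.790² / (π² × 1.37×10^10) = 3.995×10^-6 m⁴
I_req = 3.995×10^6 mm⁴
Rectangle, weak axis: I_min = h·b³/12 with h = 178 mm fixed  ⇒  b = (12I/h)^(1/3) = 64.6 mm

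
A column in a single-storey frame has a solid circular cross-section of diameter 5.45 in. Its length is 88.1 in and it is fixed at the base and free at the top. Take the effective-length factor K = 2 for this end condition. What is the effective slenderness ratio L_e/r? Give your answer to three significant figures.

λ ≈ 129

I = πd⁴/64 = π×5.45⁴/64 = 43.31 in⁴
A = 23.33 in²;  r_min = √(I/A) = √(43.31/23.33) = 1.362 in
L_e = K·L = 2 × 88.1 = 176.2 in
λ = L_e / r_min = 176.20 / 1.362 = 129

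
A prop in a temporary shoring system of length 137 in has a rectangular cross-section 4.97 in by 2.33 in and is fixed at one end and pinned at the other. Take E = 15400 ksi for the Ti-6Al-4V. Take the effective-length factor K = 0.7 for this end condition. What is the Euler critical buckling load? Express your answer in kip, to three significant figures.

Buckling occurs about the weak axis: I_min = h·b³/12 with b = 2.33 in (the shorter side).
I_min = 4.97×2.33³/12 = 5.239 in⁴
Effective length L_e = K·L = 0.7 × 137 = 95.90 in
P_cr = π²EI / L_e² = π² × 15400×10³ × 5.239 / 95.90² = 8.658×10^4 lb

P_cr ≈ 86.6 kip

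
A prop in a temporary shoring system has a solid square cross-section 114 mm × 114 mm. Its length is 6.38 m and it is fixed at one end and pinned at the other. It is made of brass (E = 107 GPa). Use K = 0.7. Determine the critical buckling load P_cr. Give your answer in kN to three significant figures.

P_cr ≈ 745 kN

I = a⁴/12 = 114⁴/12 = 1.407×10^7 mm⁴
I = 1.407×10^7 mm⁴ = 1.407×10^-5 m⁴
Effective length L_e = K·L = 0.7 × 6.38 = 4.466 m
P_cr = π²EI / L_e² = π² × 107×10⁹ × 1.407×10^-5 / 4.466² = 7.452×10^5 N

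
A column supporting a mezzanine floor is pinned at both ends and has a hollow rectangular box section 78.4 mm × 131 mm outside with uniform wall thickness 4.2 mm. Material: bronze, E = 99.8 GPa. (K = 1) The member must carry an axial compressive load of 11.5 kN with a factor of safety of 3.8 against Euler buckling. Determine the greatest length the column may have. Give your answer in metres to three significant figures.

Inner dimensions: h_i = 131 − 2×4.2 = 122.6 mm, b_i = 78.4 − 2×4.2 = 70.00 mm
Weak-axis I_min = (h_o·b_o³ − h_i·b_i³)/12 with b_o = 78.4, b_i = 70.00 mm (shorter outer/inner sides).
I_min = (131×78.4³ − 122.6×70.00³)/12 = 1.756×10^6 mm⁴
I = 1.756×10^-6 m⁴
Required critical load P_cr = n·P = 3.8 × 11.5 = 43.70 kN = 4.370×10^4 N
From P_cr = π²EI/(K·L)²:  L = (1/K)·√(π²EI/P_cr) = (1/1)·√(π²×9.98×10^10×1.756×10^-6/4.370×10^4)
L = 6.29 m

L_max ≈ 6.29 m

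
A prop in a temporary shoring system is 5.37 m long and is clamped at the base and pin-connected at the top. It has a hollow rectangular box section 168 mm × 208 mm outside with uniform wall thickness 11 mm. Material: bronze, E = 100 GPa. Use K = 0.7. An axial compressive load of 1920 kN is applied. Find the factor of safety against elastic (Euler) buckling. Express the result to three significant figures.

n ≈ 1.24

Inner dimensions: h_i = 208 − 2×11 = 186.0 mm, b_i = 168 − 2×11 = 146.0 mm
Weak-axis I_min = (h_o·b_o³ − h_i·b_i³)/12 with b_o = 168, b_i = 146.0 mm (shorter outer/inner sides).
I_min = (208×168³ − 186.0×146.0³)/12 = 3.395×10^7 mm⁴
I = 3.395×10^7 mm⁴ = 3.395×10^-5 m⁴
Effective length L_e = K·L = 0.7 × 5.37 = 3.759 m
P_cr = π²EI / L_e² = π² × 100×10⁹ × 3.395×10^-5 / 3.759² = 2.371×10^6 N
Factor of safety n = P_cr / P = 2371.4 / 1920 = 1.24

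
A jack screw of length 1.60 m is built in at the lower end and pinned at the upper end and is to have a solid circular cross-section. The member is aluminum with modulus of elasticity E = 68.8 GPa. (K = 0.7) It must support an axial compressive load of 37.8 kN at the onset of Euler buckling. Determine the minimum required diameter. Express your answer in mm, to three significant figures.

L_e = K·L = 0.7 × 1.60 = 1.120 m
Required I = P_cr·L_e²/(π²E) = 3.780×10^4 × 1.120² / (π² × 6.88×10^10) = 6.983×10^-8 m⁴
I_req = 6.983×10^4 mm⁴
Solid circle: I = πd⁴/64  ⇒  d = (64I/π)^(1/4) = (64×6.983×10^4/π)^(1/4) = 34.5 mm

d ≈ 34.5 mm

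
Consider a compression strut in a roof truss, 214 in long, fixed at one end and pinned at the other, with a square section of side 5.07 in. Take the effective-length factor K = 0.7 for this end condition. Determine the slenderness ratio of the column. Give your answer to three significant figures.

For a square r = a/√12 = 5.07/√12 = 1.464 in
L_e = K·L = 0.7 × 214 = 149.8 in
λ = L_e / r_min = 149.80 / 1.464 = 102

λ ≈ 102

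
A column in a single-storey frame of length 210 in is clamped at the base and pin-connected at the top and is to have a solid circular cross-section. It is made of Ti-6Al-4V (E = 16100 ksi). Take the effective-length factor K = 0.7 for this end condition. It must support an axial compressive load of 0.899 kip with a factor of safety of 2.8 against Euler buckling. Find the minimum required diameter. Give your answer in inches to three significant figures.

Required P_cr = n·P = 2.8 × 0.899 = 2.517 kip
L_e = K·L = 0.7 × 210 = 147.0 in
Required I = P_cr·L_e²/(π²E) = 2.517×10^3 × 147.0² / (π² × 1.61×10^7) = 0.3423 in⁴
Solid circle: I = πd⁴/64  ⇒  d = (64I/π)^(1/4) = (64×0.3423/π)^(1/4) = 1.63 in

d ≈ 1.63 in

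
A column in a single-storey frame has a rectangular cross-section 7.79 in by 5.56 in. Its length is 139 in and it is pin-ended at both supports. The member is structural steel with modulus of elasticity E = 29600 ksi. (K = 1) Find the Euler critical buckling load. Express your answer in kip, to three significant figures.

Buckling occurs about the weak axis: I_min = h·b³/12 with b = 5.56 in (the shorter side).
I_min = 7.79×5.56³/12 = 111.6 in⁴
Effective length L_e = K·L = 1 × 139 = 139.0 in
P_cr = π²EI / L_e² = π² × 29600×10³ × 111.6 / 139.0² = 1.687×10^6 lb

P_cr ≈ 1690 kip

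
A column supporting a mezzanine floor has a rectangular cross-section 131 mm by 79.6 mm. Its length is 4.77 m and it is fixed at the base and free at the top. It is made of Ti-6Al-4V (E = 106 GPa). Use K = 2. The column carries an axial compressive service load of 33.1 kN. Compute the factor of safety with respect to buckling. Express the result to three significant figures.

n ≈ 1.91

Buckling occurs about the weak axis: I_min = h·b³/12 with b = 79.6 mm (the shorter side).
I_min = 131×79.6³/12 = 5.506×10^6 mm⁴
I = 5.506×10^6 mm⁴ = 5.506×10^-6 m⁴
Effective length L_e = K·L = 2 × 4.77 = 9.540 m
P_cr = π²EI / L_e² = π² × 106×10⁹ × 5.506×10^-6 / 9.540² = 6.329×10^4 N
Factor of safety n = P_cr / P = 63.290 / 33.1 = 1.91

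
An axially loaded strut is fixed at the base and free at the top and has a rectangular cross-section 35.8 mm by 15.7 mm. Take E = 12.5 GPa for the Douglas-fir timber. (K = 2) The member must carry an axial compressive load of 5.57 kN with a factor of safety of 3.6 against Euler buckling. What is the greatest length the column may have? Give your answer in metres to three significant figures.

L_max ≈ 0.133 m

Buckling occurs about the weak axis: I_min = h·b³/12 with b = 15.7 mm (the shorter side).
I_min = 35.8×15.7³/12 = 1.155×10^4 mm⁴
I = 1.155×10^-8 m⁴
Required critical load P_cr = n·P = 3.6 × 5.57 = 20.05 kN = 2.005×10^4 N
From P_cr = π²EI/(K·L)²:  L = (1/K)·√(π²EI/P_cr) = (1/2)·√(π²×1.25×10^10×1.155×10^-8/2.005×10^4)
L = 0.133 m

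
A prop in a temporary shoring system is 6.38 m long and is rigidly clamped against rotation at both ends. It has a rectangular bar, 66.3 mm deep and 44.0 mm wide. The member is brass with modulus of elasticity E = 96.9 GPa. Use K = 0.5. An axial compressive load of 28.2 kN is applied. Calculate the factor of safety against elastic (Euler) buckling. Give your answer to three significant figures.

n ≈ 1.57

Buckling occurs about the weak axis: I_min = h·b³/12 with b = 44.0 mm (the shorter side).
I_min = 66.3×44.0³/12 = 4.706×10^5 mm⁴
I = 4.706×10^5 mm⁴ = 4.706×10^-7 m⁴
Effective length L_e = K·L = 0.5 × 6.38 = 3.190 m
P_cr = π²EI / L_e² = π² × 96.9×10⁹ × 4.706×10^-7 / 3.190² = 4.423×10^4 N
Factor of safety n = P_cr / P = 44.232 / 28.2 = 1.57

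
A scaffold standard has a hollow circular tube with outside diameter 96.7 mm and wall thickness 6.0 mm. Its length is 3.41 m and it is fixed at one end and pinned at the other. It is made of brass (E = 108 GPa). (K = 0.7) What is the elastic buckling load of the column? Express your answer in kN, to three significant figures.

Inner diameter d_i = 96.7 − 2×6.0 = 84.70 mm
I = π(d_o⁴ − d_i⁴)/64 = π(96.7⁴ − 84.70⁴)/64 = 1.766×10^6 mm⁴
I = 1.766×10^6 mm⁴ = 1.766×10^-6 m⁴
Effective length L_e = K·L = 0.7 × 3.41 = 2.387 m
P_cr = π²EI / L_e² = π² × 108×10⁹ × 1.766×10^-6 / 2.387² = 3.303×10^5 N

P_cr ≈ 330 kN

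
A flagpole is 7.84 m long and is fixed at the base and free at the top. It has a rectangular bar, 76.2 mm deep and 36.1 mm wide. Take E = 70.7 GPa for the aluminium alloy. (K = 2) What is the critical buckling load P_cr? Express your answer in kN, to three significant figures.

P_cr ≈ 0.848 kN

Buckling occurs about the weak axis: I_min = h·b³/12 with b = 36.1 mm (the shorter side).
I_min = 76.2×36.1³/12 = 2.987×10^5 mm⁴
I = 2.987×10^5 mm⁴ = 2.987×10^-7 m⁴
Effective length L_e = K·L = 2 × 7.84 = 15.68 m
P_cr = π²EI / L_e² = π² × 70.7×10⁹ × 2.987×10^-7 / 15.68² = 847.9 N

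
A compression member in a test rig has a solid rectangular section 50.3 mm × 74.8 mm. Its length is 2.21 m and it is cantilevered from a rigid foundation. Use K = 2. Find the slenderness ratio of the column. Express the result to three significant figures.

Buckling occurs about the weak axis: I_min = h·b³/12 with b = 50.3 mm (the shorter side).
I_min = 74.8×50.3³/12 = 7.933×10^5 mm⁴
A = 3.762×10^3 mm²;  r_min = √(I/A) = √(7.933×10^5/3.762×10^3) = 14.52 mm
L_e = K·L = 2 × 2.21 m = 4.420 m = 4420.0 mm
λ = L_e / r_min = 4420.0 / 14.52 = 304

λ ≈ 304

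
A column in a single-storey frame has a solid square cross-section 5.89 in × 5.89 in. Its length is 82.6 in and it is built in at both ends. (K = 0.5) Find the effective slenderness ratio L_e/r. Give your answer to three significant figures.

λ ≈ 24.3

For a square r = a/√12 = 5.89/√12 = 1.700 in
L_e = K·L = 0.5 × 82.6 = 41.30 in
λ = L_e / r_min = 41.300 / 1.700 = 24.3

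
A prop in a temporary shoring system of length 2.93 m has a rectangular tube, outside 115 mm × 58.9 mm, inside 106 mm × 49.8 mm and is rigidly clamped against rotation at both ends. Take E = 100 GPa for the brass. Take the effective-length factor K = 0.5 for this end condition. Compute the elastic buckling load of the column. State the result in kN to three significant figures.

P_cr ≈ 399 kN

Weak-axis I_min = (h_o·b_o³ − h_i·b_i³)/12 with b_o = 58.9, b_i = 49.80 mm (shorter outer/inner sides).
I_min = (115×58.9³ − 106.0×49.80³)/12 = 8.673×10^5 mm⁴
I = 8.673×10^5 mm⁴ = 8.673×10^-7 m⁴
Effective length L_e = K·L = 0.5 × 2.93 = 1.465 m
P_cr = π²EI / L_e² = π² × 100×10⁹ × 8.673×10^-7 / 1.465² = 3.988×10^5 N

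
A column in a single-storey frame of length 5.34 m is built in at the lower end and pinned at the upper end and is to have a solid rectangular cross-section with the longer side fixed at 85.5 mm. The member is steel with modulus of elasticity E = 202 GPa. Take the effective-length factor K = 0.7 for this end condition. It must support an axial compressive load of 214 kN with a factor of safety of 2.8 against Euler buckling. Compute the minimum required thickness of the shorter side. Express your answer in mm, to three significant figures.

Required P_cr = n·P = 2.8 × 214 = 599.2 kN
L_e = K·L = 0.7 × 5.34 = 3.738 m
Required I = P_cr·L_e²/(π²E) = 5.992×10^5 × 3.738² / (π² × 2.02×10^11) = 4.200×10^-6 m⁴
I_req = 4.200×10^6 mm⁴
Rectangle, weak axis: I_min = h·b³/12 with h = 85.5 mm fixed  ⇒  b = (12I/h)^(1/3) = 83.8 mm

b ≈ 83.8 mm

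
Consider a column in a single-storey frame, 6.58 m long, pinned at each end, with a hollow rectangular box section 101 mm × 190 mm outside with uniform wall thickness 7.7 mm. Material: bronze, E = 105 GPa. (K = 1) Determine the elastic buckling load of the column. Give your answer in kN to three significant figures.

P_cr ≈ 172 kN

Inner dimensions: h_i = 190 − 2×7.7 = 174.6 mm, b_i = 101 − 2×7.7 = 85.60 mm
Weak-axis I_min = (h_o·b_o³ − h_i·b_i³)/12 with b_o = 101, b_i = 85.60 mm (shorter outer/inner sides).
I_min = (190×101³ − 174.6×85.60³)/12 = 7.187×10^6 mm⁴
I = 7.187×10^6 mm⁴ = 7.187×10^-6 m⁴
Effective length L_e = K·L = 1 × 6.58 = 6.580 m
P_cr = π²EI / L_e² = π² × 105×10⁹ × 7.187×10^-6 / 6.580² = 1.720×10^5 N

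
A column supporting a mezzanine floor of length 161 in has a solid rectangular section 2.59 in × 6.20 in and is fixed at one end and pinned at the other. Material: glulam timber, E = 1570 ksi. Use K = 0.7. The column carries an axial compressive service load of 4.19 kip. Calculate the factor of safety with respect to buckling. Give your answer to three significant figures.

n ≈ 2.61

Buckling occurs about the weak axis: I_min = h·b³/12 with b = 2.59 in (the shorter side).
I_min = 6.20×2.59³/12 = 8.977 in⁴
Effective length L_e = K·L = 0.7 × 161 = 112.7 in
P_cr = π²EI / L_e² = π² × 1570×10³ × 8.977 / 112.7² = 1.095×10^4 lb
Factor of safety n = P_cr / P = 10.951 / 4.19 = 2.61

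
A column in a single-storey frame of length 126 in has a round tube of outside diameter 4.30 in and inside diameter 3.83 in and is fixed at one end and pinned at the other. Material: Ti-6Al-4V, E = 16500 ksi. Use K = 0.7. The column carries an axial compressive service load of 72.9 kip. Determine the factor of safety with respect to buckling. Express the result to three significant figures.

d_o = 4.30 in, d_i = 3.83 in
I = π(d_o⁴ − d_i⁴)/64 = π(4.30⁴ − 3.830⁴)/64 = 6.220 in⁴
Effective length L_e = K·L = 0.7 × 126 = 88.20 in
P_cr = π²EI / L_e² = π² × 16500×10³ × 6.220 / 88.20² = 1.302×10^5 lb
Factor of safety n = P_cr / P = 130.20 / 72.9 = 1.79

n ≈ 1.79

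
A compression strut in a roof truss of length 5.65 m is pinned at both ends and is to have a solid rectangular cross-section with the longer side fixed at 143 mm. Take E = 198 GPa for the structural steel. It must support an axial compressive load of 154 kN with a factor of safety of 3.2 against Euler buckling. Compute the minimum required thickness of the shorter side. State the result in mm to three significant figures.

b ≈ 87.7 mm

Required P_cr = n·P = 3.2 × 154 = 492.8 kN
L_e = K·L = 1 × 5.65 = 5.650 m
Required I = P_cr·L_e²/(π²E) = 4.928×10^5 × 5.650² / (π² × 1.98×10^11) = 8.050×10^-6 m⁴
I_req = 8.050×10^6 mm⁴
Rectangle, weak axis: I_min = h·b³/12 with h = 143 mm fixed  ⇒  b = (12I/h)^(1/3) = 87.7 mm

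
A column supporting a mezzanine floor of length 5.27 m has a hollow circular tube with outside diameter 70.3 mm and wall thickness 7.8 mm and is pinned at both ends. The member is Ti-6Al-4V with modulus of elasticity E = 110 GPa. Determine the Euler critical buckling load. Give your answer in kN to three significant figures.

Inner diameter d_i = 70.3 − 2×7.8 = 54.70 mm
I = π(d_o⁴ − d_i⁴)/64 = π(70.3⁴ − 54.70⁴)/64 = 7.595×10^5 mm⁴
I = 7.595×10^5 mm⁴ = 7.595×10^-7 m⁴
Effective length L_e = K·L = 1 × 5.27 = 5.270 m
P_cr = π²EI / L_e² = π² × 110×10⁹ × 7.595×10^-7 / 5.270² = 2.969×10^4 N

P_cr ≈ 29.7 kN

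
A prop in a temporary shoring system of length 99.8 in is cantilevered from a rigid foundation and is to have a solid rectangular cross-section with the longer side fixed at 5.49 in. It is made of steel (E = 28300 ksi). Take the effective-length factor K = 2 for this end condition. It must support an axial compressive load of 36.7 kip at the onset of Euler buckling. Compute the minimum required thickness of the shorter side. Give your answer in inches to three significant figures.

b ≈ 2.25 in

L_e = K·L = 2 × 99.8 = 199.6 in
Required I = P_cr·L_e²/(π²E) = 3.670×10^4 × 199.6² / (π² × 2.83×10^7) = 5.235 in⁴
Rectangle, weak axis: I_min = h·b³/12 with h = 5.49 in fixed  ⇒  b = (12I/h)^(1/3) = 2.25 in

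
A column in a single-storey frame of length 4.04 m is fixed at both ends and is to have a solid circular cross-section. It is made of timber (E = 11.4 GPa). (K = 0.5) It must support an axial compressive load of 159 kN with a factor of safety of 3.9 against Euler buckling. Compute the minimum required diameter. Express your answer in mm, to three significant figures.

d ≈ 146 mm

Required P_cr = n·P = 3.9 × 159 = 620.1 kN
L_e = K·L = 0.5 × 4.04 = 2.020 m
Required I = P_cr·L_e²/(π²E) = 6.201×10^5 × 2.020² / (π² × 1.14×10^10) = 2.249×10^-5 m⁴
I_req = 2.249×10^7 mm⁴
Solid circle: I = πd⁴/64  ⇒  d = (64I/π)^(1/4) = (64×2.249×10^7/π)^(1/4) = 146 mm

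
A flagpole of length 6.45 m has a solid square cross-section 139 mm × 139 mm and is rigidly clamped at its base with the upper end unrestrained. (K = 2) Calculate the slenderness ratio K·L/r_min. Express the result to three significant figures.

λ ≈ 321

I = a⁴/12 = 139⁴/12 = 3.111×10^7 mm⁴
A = 1.932×10^4 mm²;  r_min = √(I/A) = √(3.111×10^7/1.932×10^4) = 40.13 mm
L_e = K·L = 2 × 6.45 m = 12.90 m = 12900 mm
λ = L_e / r_min = 12900 / 40.13 = 321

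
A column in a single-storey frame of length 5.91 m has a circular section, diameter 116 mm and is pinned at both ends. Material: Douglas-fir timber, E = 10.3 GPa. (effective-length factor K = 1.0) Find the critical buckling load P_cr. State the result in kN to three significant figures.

P_cr ≈ 25.9 kN

I = πd⁴/64 = π×116⁴/64 = 8.888×10^6 mm⁴
I = 8.888×10^6 mm⁴ = 8.888×10^-6 m⁴
Effective length L_e = K·L = 1 × 5.91 = 5.910 m
P_cr = π²EI / L_e² = π² × 10.3×10⁹ × 8.888×10^-6 / 5.910² = 2.587×10^4 N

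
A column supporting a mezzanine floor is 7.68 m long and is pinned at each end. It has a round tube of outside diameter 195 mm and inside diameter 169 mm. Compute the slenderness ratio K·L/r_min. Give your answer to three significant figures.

λ ≈ 119

d_o = 195 mm, d_i = 169 mm
I = π(d_o⁴ − d_i⁴)/64 = π(195⁴ − 169.0⁴)/64 = 3.093×10^7 mm⁴
A = 7.433×10^3 mm²;  r_min = √(I/A) = √(3.093×10^7/7.433×10^3) = 64.51 mm
L_e = K·L = 1 × 7.68 m = 7.680 m = 7680.0 mm
λ = L_e / r_min = 7680.0 / 64.51 = 119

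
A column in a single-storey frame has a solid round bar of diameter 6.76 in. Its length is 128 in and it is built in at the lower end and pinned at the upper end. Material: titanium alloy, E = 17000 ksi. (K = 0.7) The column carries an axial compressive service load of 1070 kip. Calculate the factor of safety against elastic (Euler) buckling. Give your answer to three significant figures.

I = πd⁴/64 = π×6.76⁴/64 = 102.5 in⁴
Effective length L_e = K·L = 0.7 × 128 = 89.60 in
P_cr = π²EI / L_e² = π² × 17000×10³ × 102.5 / 89.60² = 2.142×10^6 lb
Factor of safety n = P_cr / P = 2142.3 / 1070 = 2.00

n ≈ 2.00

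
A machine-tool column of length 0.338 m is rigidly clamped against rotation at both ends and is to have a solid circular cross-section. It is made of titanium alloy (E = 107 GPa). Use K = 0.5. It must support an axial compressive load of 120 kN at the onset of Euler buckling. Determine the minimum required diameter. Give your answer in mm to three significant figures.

d ≈ 16.0 mm

L_e = K·L = 0.5 × 0.338 = 0.1690 m
Required I = P_cr·L_e²/(π²E) = 1.200×10^5 × 0.1690² / (π² × 1.07×10^11) = 3.245×10^-9 m⁴
I_req = 3.245×10^3 mm⁴
Solid circle: I = πd⁴/64  ⇒  d = (64I/π)^(1/4) = (64×3.245×10^3/π)^(1/4) = 16.0 mm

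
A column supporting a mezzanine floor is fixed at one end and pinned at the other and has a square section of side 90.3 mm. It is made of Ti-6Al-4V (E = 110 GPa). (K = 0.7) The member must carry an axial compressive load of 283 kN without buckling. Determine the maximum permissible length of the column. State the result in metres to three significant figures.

I = a⁴/12 = 90.3⁴/12 = 5.541×10^6 mm⁴
I = 5.541×10^-6 m⁴
At the buckling limit P_cr = P = 2.830×10^5 N
From P_cr = π²EI/(K·L)²:  L = (1/K)·√(π²EI/P_cr) = (1/0.7)·√(π²×1.10×10^11×5.541×10^-6/2.830×10^5)
L = 6.59 m

L_max ≈ 6.59 m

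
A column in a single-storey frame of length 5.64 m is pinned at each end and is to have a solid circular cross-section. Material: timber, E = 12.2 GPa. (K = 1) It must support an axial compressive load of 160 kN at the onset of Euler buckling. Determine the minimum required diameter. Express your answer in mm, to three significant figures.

d ≈ 171 mm

L_e = K·L = 1 × 5.64 = 5.640 m
Required I = P_cr·L_e²/(π²E) = 1.600×10^5 × 5.640² / (π² × 1.22×10^10) = 4.227×10^-5 m⁴
I_req = 4.227×10^7 mm⁴
Solid circle: I = πd⁴/64  ⇒  d = (64I/π)^(1/4) = (64×4.227×10^7/π)^(1/4) = 171 mm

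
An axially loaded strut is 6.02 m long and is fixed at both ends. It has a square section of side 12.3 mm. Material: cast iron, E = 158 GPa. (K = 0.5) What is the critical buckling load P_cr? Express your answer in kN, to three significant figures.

P_cr ≈ 0.328 kN

I = a⁴/12 = 12.3⁴/12 = 1.907×10^3 mm⁴
I = 1.907×10^3 mm⁴ = 1.907×10^-9 m⁴
Effective length L_e = K·L = 0.5 × 6.02 = 3.010 m
P_cr = π²EI / L_e² = π² × 158×10⁹ × 1.907×10^-9 / 3.010² = 328.3 N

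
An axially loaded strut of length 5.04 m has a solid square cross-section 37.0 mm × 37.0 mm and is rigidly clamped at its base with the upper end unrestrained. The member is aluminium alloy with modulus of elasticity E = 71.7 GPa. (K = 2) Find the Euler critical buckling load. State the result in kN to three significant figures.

P_cr ≈ 1.09 kN

I = a⁴/12 = 37.0⁴/12 = 1.562×10^5 mm⁴
I = 1.562×10^5 mm⁴ = 1.562×10^-7 m⁴
Effective length L_e = K·L = 2 × 5.04 = 10.08 m
P_cr = π²EI / L_e² = π² × 71.7×10⁹ × 1.562×10^-7 / 10.08² = 1.088×10^3 N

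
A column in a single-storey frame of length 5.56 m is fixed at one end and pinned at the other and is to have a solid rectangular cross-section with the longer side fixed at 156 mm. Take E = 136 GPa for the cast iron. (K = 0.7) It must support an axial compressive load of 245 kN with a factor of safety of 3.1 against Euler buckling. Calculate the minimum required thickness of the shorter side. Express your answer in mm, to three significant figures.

b ≈ 87.0 mm

Required P_cr = n·P = 3.1 × 245 = 759.5 kN
L_e = K·L = 0.7 × 5.56 = 3.892 m
Required I = P_cr·L_e²/(π²E) = 7.595×10^5 × 3.892² / (π² × 1.36×10^11) = 8.571×10^-6 m⁴
I_req = 8.571×10^6 mm⁴
Rectangle, weak axis: I_min = h·b³/12 with h = 156 mm fixed  ⇒  b = (12I/h)^(1/3) = 87.0 mm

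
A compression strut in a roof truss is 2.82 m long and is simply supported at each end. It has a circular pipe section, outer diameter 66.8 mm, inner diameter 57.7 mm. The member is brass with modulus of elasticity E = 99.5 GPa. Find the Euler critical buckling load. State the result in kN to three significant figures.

d_o = 66.8 mm, d_i = 57.7 mm
I = π(d_o⁴ − d_i⁴)/64 = π(66.8⁴ − 57.70⁴)/64 = 4.333×10^5 mm⁴
I = 4.333×10^5 mm⁴ = 4.333×10^-7 m⁴
Effective length L_e = K·L = 1 × 2.82 = 2.820 m
P_cr = π²EI / L_e² = π² × 99.5×10⁹ × 4.333×10^-7 / 2.820² = 5.351×10^4 N

P_cr ≈ 53.5 kN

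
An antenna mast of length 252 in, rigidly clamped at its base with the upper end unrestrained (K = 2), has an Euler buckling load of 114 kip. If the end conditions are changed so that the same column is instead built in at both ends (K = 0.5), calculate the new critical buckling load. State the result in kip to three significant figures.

P_cr ≈ 1820 kip

P_cr ∝ 1/K², so P_cr,new = P_cr,old × (K_old/K_new)² = 114 × (2/0.5)²
= 114 × 16.00 = 1820 kip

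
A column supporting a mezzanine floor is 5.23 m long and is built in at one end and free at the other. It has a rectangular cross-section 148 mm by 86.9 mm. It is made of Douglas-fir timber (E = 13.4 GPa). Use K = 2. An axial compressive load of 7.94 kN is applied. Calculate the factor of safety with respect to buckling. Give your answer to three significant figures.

n ≈ 1.23

Buckling occurs about the weak axis: I_min = h·b³/12 with b = 86.9 mm (the shorter side).
I_min = 148×86.9³/12 = 8.094×10^6 mm⁴
I = 8.094×10^6 mm⁴ = 8.094×10^-6 m⁴
Effective length L_e = K·L = 2 × 5.23 = 10.46 m
P_cr = π²EI / L_e² = π² × 13.4×10⁹ × 8.094×10^-6 / 10.46² = 9.783×10^3 N
Factor of safety n = P_cr / P = 9.7832 / 7.94 = 1.23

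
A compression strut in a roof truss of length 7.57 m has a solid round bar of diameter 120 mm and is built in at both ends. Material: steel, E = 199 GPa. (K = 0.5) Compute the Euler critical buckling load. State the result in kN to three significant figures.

P_cr ≈ 1400 kN

I = πd⁴/64 = π×120⁴/64 = 1.018×10^7 mm⁴
I = 1.018×10^7 mm⁴ = 1.018×10^-5 m⁴
Effective length L_e = K·L = 0.5 × 7.57 = 3.785 m
P_cr = π²EI / L_e² = π² × 199×10⁹ × 1.018×10^-5 / 3.785² = 1.395×10^6 N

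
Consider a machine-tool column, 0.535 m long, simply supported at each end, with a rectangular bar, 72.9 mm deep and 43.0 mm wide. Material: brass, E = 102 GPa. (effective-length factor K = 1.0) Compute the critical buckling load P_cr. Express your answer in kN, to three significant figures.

P_cr ≈ 1700 kN

Buckling occurs about the weak axis: I_min = h·b³/12 with b = 43.0 mm (the shorter side).
I_min = 72.9×43.0³/12 = 4.830×10^5 mm⁴
I = 4.830×10^5 mm⁴ = 4.830×10^-7 m⁴
Effective length L_e = K·L = 1 × 0.535 = 0.5350 m
P_cr = π²EI / L_e² = π² × 102×10⁹ × 4.830×10^-7 / 0.5350² = 1.699×10^6 N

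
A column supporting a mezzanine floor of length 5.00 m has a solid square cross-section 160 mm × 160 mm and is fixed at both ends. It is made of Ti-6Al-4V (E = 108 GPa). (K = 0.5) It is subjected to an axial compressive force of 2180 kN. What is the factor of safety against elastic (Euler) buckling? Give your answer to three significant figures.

n ≈ 4.27

I = a⁴/12 = 160⁴/12 = 5.461×10^7 mm⁴
I = 5.461×10^7 mm⁴ = 5.461×10^-5 m⁴
Effective length L_e = K·L = 0.5 × 5.00 = 2.500 m
P_cr = π²EI / L_e² = π² × 108×10⁹ × 5.461×10^-5 / 2.500² = 9.314×10^6 N
Factor of safety n = P_cr / P = 9314.1 / 2180 = 4.27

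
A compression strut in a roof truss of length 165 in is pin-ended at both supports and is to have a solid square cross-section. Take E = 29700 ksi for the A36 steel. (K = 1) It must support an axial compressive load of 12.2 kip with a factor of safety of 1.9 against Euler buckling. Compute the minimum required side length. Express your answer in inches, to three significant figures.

Required P_cr = n·P = 1.9 × 12.2 = 23.18 kip
L_e = K·L = 1 × 165 = 165.0 in
Required I = P_cr·L_e²/(π²E) = 2.318×10^4 × 165.0² / (π² × 2.97×10^7) = 2.153 in⁴
Solid square: I = a⁴/12  ⇒  a = (12I)^(1/4) = (12×2.153)^(1/4) = 2.25 in

a ≈ 2.25 in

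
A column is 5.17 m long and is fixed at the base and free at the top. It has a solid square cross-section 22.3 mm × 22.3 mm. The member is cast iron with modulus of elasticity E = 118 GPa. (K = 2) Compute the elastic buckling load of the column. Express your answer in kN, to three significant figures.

I = a⁴/12 = 22.3⁴/12 = 2.061×10^4 mm⁴
I = 2.061×10^4 mm⁴ = 2.061×10^-8 m⁴
Effective length L_e = K·L = 2 × 5.17 = 10.34 m
P_cr = π²EI / L_e² = π² × 118×10⁹ × 2.061×10^-8 / 10.34² = 224.5 N

P_cr ≈ 0.224 kN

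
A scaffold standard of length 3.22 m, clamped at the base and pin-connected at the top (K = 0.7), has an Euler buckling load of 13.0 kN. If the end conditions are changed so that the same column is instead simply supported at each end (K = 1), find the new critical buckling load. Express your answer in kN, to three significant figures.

P_cr ∝ 1/K², so P_cr,new = P_cr,old × (K_old/K_new)² = 13.0 × (0.7/1)²
= 13.0 × 0.4900 = 6.37 kN

P_cr ≈ 6.37 kN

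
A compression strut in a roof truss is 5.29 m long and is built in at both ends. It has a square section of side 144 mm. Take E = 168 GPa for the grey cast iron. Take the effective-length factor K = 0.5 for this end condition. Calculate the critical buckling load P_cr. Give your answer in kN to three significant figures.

I = a⁴/12 = 144⁴/12 = 3.583×10^7 mm⁴
I = 3.583×10^7 mm⁴ = 3.583×10^-5 m⁴
Effective length L_e = K·L = 0.5 × 5.29 = 2.645 m
P_cr = π²EI / L_e² = π² × 168×10⁹ × 3.583×10^-5 / 2.645² = 8.492×10^6 N

P_cr ≈ 8490 kN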